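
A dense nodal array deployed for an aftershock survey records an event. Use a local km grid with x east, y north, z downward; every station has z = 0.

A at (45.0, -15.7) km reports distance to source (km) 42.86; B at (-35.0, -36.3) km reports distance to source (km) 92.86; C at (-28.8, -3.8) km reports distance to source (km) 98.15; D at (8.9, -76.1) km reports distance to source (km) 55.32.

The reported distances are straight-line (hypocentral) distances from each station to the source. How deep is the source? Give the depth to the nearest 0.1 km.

depth ≈ 20.9 km

Each station gives a sphere (x−x_i)² + (y−y_i)² + z² = d_i² (stations at z=0).
Subtracting the A sphere from B and C: z² cancels, leaving linear equations in x and y:
-160.0 x − 41.2 y = -6514.80
-147.6 x + 23.8 y = -9224.05
Solving: x ≈ 54.108, y ≈ -52.003 km (keep extra digits for the depth step; rounded: 54.1, -52.0).
Then from the A sphere: z² = 42.86² − (x − 45.0)² − (y + 15.7)² with x = 54.108, y = -52.003, so z ≈ 20.883 ≈ 20.9 km.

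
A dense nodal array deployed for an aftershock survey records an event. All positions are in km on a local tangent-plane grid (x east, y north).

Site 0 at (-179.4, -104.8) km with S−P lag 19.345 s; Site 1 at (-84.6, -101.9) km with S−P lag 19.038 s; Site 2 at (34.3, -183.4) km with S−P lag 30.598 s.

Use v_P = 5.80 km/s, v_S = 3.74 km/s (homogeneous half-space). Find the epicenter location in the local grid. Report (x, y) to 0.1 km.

Distance from S−P lag: d = Δt · v_P v_S / (v_P − v_S) = Δt · (5.80·3.74)/(5.80−3.74) ≈ 10.5301·Δt.
So d_Site 0 = 203.70, d_Site 1 = 200.47, d_Site 2 = 322.20 km.
Circle about each station: (x + 179.4)² + (y + 104.8)² = 203.70²; (x + 84.6)² + (y + 101.9)² = 200.47²; (x − 34.3)² + (y + 183.4)² = 322.20².
Subtracting the Site 0 equation from the Site 1 and Site 2 equations removes the quadratic terms:
189.6 x + 5.8 y = -24321.16
427.4 x − 157.2 y = -70674.50
Solving the 2×2 system: x ≈ -131.1, y ≈ 93.1 km.

x ≈ -131.1 km, y ≈ 93.1 km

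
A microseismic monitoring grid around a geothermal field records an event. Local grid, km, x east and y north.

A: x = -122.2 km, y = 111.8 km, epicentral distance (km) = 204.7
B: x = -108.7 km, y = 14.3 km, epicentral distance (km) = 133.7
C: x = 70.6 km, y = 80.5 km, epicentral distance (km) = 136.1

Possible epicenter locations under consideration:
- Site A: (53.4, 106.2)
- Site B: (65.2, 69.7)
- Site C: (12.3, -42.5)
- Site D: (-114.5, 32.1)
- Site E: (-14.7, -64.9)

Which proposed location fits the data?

For each candidate, compare |candidate − station| to the reported distance:
Site A: residuals A 29.0, B 52.6, C 105.2 → max 105.2 km
Site B: residuals A 12.6, B 48.8, C 124.0 → max 124.0 km
Site C: residuals A 0.0, B 0.0, C 0.0 → max 0.0 km
Site D: residuals A 124.6, B 115.0, C 55.2 → max 124.6 km
Site E: residuals A 2.1, B 10.8, C 32.5 → max 32.5 km
Only Site C has all residuals ≈ 0.

Site C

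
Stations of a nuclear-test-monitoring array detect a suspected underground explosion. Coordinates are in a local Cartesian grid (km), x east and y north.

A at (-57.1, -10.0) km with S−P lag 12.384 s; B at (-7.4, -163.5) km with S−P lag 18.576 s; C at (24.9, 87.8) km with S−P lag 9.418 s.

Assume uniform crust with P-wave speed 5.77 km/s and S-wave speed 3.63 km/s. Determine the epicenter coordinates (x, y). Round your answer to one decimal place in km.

Distance from S−P lag: d = Δt · v_P v_S / (v_P − v_S) = Δt · (5.77·3.63)/(5.77−3.63) ≈ 9.7874·Δt.
So d_A = 121.21, d_B = 181.81, d_C = 92.18 km.
Circle about each station: (x + 57.1)² + (y + 10.0)² = 121.21²; (x + 7.4)² + (y + 163.5)² = 181.81²; (x − 24.9)² + (y − 87.8)² = 92.18².
Subtracting pairs of circle equations eliminates x²+y² and gives linear equations (the radical axes):
99.4 x − 307.0 y = 5063.59
164.0 x + 195.6 y = 11163.15
Solving the 2×2 system: x ≈ 63.3, y ≈ 4.0 km.
Check against A (with the unrounded x, y): √((x + 57.1)²+(y + 10.0)²) = 121.21 ≈ 121.21 km. ✓

(63.3, 4.0)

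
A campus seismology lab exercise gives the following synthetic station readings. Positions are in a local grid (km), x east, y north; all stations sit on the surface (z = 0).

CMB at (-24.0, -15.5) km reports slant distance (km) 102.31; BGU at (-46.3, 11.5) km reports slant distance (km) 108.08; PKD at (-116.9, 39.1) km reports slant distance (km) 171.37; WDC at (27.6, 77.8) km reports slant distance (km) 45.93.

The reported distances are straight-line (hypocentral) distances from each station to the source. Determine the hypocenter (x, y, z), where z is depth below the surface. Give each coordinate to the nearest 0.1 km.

(52.5, 47.9, 24.4)

Each station gives a sphere (x−x_i)² + (y−y_i)² + z² = d_i² (stations at z=0).
Subtracting the CMB sphere from BGU and PKD: z² cancels, leaving linear equations in x and y:
-44.6 x + 54.0 y = 245.74
-185.8 x + 109.2 y = -4522.17
Solving: x ≈ 52.496, y ≈ 47.909 km (keep extra digits for the depth step; rounded: 52.5, 47.9).
Then from the CMB sphere: z² = 102.31² − (x + 24.0)² − (y + 15.5)² with x = 52.496, y = 47.909, so z ≈ 24.393 ≈ 24.4 km.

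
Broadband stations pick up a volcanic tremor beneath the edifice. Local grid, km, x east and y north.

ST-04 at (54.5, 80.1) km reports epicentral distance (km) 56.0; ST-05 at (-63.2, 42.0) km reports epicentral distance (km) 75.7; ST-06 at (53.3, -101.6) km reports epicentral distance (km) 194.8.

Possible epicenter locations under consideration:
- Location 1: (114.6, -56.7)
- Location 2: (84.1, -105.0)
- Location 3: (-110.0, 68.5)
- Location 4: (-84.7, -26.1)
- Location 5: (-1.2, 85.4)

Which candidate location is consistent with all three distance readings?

Location 5

For each candidate, compare |candidate − station| to the reported distance:
Location 1: residuals ST-04 93.4, ST-05 127.7, ST-06 118.8 → max 127.7 km
Location 2: residuals ST-04 131.5, ST-05 132.4, ST-06 163.8 → max 163.8 km
Location 3: residuals ST-04 108.9, ST-05 21.9, ST-06 41.0 → max 108.9 km
Location 4: residuals ST-04 119.1, ST-05 4.3, ST-06 37.5 → max 119.1 km
Location 5: residuals ST-04 0.0, ST-05 0.0, ST-06 0.0 → max 0.0 km
Only Location 5 has all residuals ≈ 0.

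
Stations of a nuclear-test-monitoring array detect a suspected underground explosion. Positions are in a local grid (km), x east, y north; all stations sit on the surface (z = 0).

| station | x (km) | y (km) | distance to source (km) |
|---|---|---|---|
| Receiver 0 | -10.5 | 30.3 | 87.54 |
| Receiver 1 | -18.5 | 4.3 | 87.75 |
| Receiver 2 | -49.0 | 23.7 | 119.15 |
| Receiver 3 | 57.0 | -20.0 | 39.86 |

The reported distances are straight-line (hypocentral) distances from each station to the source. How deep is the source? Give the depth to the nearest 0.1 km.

Each station gives a sphere (x−x_i)² + (y−y_i)² + z² = d_i² (stations at z=0).
Subtracting the Receiver 0 sphere from Receiver 1 and Receiver 2: z² cancels, leaving linear equations in x and y:
-16.0 x − 52.0 y = -704.41
-77.0 x − 13.2 y = -4599.12
Solving: x ≈ 60.603, y ≈ -5.101 km (keep extra digits for the depth step; rounded: 60.6, -5.1).
Then from the Receiver 0 sphere: z² = 87.54² − (x + 10.5)² − (y − 30.3)² with x = 60.603, y = -5.101, so z ≈ 36.802 ≈ 36.8 km.

z ≈ 36.8 km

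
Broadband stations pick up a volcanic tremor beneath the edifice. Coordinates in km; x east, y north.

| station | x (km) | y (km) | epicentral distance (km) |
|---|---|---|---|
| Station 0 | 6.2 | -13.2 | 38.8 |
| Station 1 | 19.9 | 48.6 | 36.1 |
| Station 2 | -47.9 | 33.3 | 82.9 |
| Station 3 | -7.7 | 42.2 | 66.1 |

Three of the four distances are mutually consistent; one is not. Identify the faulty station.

Station 3

Solve using three stations at a time. Using Station 0, Station 1, Station 2 (subtract circle equations pairwise → linear system) gives (x, y) ≈ (32.9, 14.9).
Distances from that point to each station vs reported:
  Station 0: calculated 38.8 vs reported 38.8 → residual 0.0 km
  Station 1: calculated 36.1 vs reported 36.1 → residual 0.0 km
  Station 2: calculated 82.9 vs reported 82.9 → residual 0.0 km
  Station 3: calculated 48.9 vs reported 66.1 → residual 17.2 km
Station 0, Station 1, Station 2 are mutually consistent (residuals ≈ 0); Station 3 is off by 17.2 km.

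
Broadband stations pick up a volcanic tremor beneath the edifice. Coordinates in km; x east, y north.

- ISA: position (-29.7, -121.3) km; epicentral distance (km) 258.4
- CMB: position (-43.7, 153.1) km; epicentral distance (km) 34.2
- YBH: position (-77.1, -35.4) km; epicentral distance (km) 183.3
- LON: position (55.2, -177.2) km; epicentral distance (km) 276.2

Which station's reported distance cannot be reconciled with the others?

LON

Solve using three stations at a time. Using ISA, CMB, YBH (subtract circle equations pairwise → linear system) gives (x, y) ≈ (-13.8, 136.6).
Distances from that point to each station vs reported:
  ISA: calculated 258.4 vs reported 258.4 → residual 0.0 km
  CMB: calculated 34.2 vs reported 34.2 → residual 0.0 km
  YBH: calculated 183.3 vs reported 183.3 → residual 0.0 km
  LON: calculated 321.3 vs reported 276.2 → residual 45.1 km
ISA, CMB, YBH are mutually consistent (residuals ≈ 0); LON is off by 45.1 km.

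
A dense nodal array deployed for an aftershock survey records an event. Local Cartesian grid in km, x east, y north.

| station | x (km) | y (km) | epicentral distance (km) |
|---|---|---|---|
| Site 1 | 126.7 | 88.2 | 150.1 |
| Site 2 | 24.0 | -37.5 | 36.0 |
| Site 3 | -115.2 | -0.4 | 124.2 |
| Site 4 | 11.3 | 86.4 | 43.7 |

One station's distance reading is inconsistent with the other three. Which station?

Site 4

Solve using three stations at a time. Using Site 1, Site 2, Site 3 (subtract circle equations pairwise → linear system) gives (x, y) ≈ (8.9, -4.8).
Distances from that point to each station vs reported:
  Site 1: calculated 150.1 vs reported 150.1 → residual 0.0 km
  Site 2: calculated 36.0 vs reported 36.0 → residual 0.0 km
  Site 3: calculated 124.2 vs reported 124.2 → residual 0.0 km
  Site 4: calculated 91.3 vs reported 43.7 → residual 47.6 km
Site 1, Site 2, Site 3 are mutually consistent (residuals ≈ 0); Site 4 is off by 47.6 km.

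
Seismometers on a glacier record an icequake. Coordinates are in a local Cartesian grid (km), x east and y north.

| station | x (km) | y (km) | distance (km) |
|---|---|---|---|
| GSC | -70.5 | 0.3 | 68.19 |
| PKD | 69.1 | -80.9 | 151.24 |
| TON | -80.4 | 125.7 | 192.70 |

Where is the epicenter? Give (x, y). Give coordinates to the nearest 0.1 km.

Circle about each station: (x + 70.5)² + (y − 0.3)² = 68.19²; (x − 69.1)² + (y + 80.9)² = 151.24²; (x + 80.4)² + (y − 125.7)² = 192.70².
Subtracting the GSC equation from the PKD and TON equations removes the quadratic terms:
279.2 x − 162.4 y = -11874.38
-19.8 x + 250.8 y = -15189.10
Solving the 2×2 system: x ≈ -81.5, y ≈ -67.0 km.
Check against GSC (with the unrounded x, y): √((x + 70.5)²+(y − 0.3)²) = 68.19 ≈ 68.19 km. ✓

-81.5 km east, -67.0 km north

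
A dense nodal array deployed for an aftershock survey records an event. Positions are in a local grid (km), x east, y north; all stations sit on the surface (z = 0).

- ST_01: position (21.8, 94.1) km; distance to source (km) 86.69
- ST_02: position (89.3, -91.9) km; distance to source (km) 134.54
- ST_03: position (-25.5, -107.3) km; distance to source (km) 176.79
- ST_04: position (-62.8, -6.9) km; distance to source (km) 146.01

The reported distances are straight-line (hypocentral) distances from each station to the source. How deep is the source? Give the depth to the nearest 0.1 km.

depth ≈ 40.2 km

Each station gives a sphere (x−x_i)² + (y−y_i)² + z² = d_i² (stations at z=0).
Subtracting the ST_01 sphere from ST_02 and ST_03: z² cancels, leaving linear equations in x and y:
135.0 x − 372.0 y = -3495.81
-94.6 x − 402.8 y = -20906.06
Solving: x ≈ 71.106, y ≈ 35.202 km (keep extra digits for the depth step; rounded: 71.1, 35.2).
Then from the ST_01 sphere: z² = 86.69² − (x − 21.8)² − (y − 94.1)² with x = 71.106, y = 35.202, so z ≈ 40.188 ≈ 40.2 km.
Check against ST_04 (with the unrounded solution): distance 146.01 ≈ 146.01 km. ✓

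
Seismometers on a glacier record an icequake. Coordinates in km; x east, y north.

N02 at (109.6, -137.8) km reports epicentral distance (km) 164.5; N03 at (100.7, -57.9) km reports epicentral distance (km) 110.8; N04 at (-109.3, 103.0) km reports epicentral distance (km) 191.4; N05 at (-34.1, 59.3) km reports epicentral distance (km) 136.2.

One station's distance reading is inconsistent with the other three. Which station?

Solve using three stations at a time. Using N02, N04, N05 (subtract circle equations pairwise → linear system) gives (x, y) ≈ (-43.2, -76.7).
Distances from that point to each station vs reported:
  N02: calculated 164.5 vs reported 164.5 → residual 0.0 km
  N03: calculated 145.1 vs reported 110.8 → residual 34.3 km
  N04: calculated 191.4 vs reported 191.4 → residual 0.0 km
  N05: calculated 136.3 vs reported 136.2 → residual 0.1 km
N02, N04, N05 are mutually consistent (residuals ≈ 0); N03 is off by 34.3 km.

N03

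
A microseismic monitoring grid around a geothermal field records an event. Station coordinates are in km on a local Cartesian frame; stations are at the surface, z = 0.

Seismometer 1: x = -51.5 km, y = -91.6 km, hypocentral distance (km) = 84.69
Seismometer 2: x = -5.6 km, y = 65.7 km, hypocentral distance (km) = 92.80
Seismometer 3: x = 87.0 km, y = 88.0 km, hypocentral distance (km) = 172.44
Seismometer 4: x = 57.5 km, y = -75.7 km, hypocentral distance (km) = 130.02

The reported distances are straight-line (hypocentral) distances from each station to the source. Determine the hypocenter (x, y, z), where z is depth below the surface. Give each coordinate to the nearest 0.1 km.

Each station gives a sphere (x−x_i)² + (y−y_i)² + z² = d_i² (stations at z=0).
Subtracting the Seismometer 1 sphere from Seismometer 2 and Seismometer 3: z² cancels, leaving linear equations in x and y:
91.8 x + 314.6 y = -8134.40
277.0 x + 359.2 y = -18292.97
Solving: x ≈ -52.300, y ≈ -10.595 km (keep extra digits for the depth step; rounded: -52.3, -10.6).
Then from the Seismometer 1 sphere: z² = 84.69² − (x + 51.5)² − (y + 91.6)² with x = -52.300, y = -10.595, so z ≈ 24.697 ≈ 24.7 km.

x ≈ -52.3 km, y ≈ -10.6 km, depth ≈ 24.7 km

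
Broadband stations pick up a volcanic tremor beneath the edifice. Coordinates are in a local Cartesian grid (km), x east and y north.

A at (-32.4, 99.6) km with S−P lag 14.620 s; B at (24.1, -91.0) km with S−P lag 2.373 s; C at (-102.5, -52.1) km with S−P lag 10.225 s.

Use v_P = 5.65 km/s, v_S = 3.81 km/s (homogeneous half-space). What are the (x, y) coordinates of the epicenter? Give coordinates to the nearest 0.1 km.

Distance from S−P lag: d = Δt · v_P v_S / (v_P − v_S) = Δt · (5.65·3.81)/(5.65−3.81) ≈ 11.6992·Δt.
So d_A = 171.04, d_B = 27.76, d_C = 119.62 km.
Circle about each station: (x + 32.4)² + (y − 99.6)² = 171.04²; (x − 24.1)² + (y + 91.0)² = 27.76²; (x + 102.5)² + (y + 52.1)² = 119.62².
Subtracting pairs of circle equations eliminates x²+y² and gives linear equations (the radical axes):
113.0 x − 381.2 y = 26375.95
-140.2 x − 303.4 y = 17196.48
Solving the 2×2 system: x ≈ 16.5, y ≈ -64.3 km.

(16.5, -64.3)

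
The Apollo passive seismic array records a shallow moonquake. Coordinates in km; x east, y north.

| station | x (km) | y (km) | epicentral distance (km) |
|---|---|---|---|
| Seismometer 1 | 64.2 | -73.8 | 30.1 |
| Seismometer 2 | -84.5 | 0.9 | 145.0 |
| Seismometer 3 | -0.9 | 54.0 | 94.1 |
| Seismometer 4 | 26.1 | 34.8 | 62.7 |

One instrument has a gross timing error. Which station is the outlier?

Seismometer 1

Solve using three stations at a time. Using Seismometer 2, Seismometer 3, Seismometer 4 (subtract circle equations pairwise → linear system) gives (x, y) ≈ (59.2, -18.3).
Distances from that point to each station vs reported:
  Seismometer 1: calculated 55.7 vs reported 30.1 → residual 25.6 km
  Seismometer 2: calculated 144.9 vs reported 145.0 → residual 0.1 km
  Seismometer 3: calculated 94.0 vs reported 94.1 → residual 0.1 km
  Seismometer 4: calculated 62.6 vs reported 62.7 → residual 0.1 km
Seismometer 2, Seismometer 3, Seismometer 4 are mutually consistent (residuals ≈ 0); Seismometer 1 is off by 25.6 km.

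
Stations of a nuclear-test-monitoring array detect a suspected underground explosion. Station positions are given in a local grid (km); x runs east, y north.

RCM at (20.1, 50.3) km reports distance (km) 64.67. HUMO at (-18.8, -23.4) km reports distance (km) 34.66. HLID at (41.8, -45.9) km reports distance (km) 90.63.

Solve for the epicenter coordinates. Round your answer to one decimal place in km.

Circle about each station: (x − 20.1)² + (y − 50.3)² = 64.67²; (x + 18.8)² + (y + 23.4)² = 34.66²; (x − 41.8)² + (y + 45.9)² = 90.63².
Subtracting the RCM equation from the HUMO and HLID equations removes the quadratic terms:
-77.8 x − 147.4 y = 947.79
43.4 x − 192.4 y = -3111.64
Solving the 2×2 system: x ≈ -30.0, y ≈ 9.4 km.

x ≈ -30.0 km, y ≈ 9.4 km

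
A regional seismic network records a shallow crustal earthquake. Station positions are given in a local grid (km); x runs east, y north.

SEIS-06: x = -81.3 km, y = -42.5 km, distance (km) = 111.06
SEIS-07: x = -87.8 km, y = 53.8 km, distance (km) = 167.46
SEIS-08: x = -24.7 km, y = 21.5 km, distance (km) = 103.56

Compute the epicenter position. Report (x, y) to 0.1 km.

(26.7, -68.4)

Circle about each station: (x + 81.3)² + (y + 42.5)² = 111.06²; (x + 87.8)² + (y − 53.8)² = 167.46²; (x + 24.7)² + (y − 21.5)² = 103.56².
Subtracting pairs of circle equations eliminates x²+y² and gives linear equations (the radical axes):
-13.0 x + 192.6 y = -13521.19
113.2 x + 128.0 y = -5733.95
Solving the 2×2 system: x ≈ 26.7, y ≈ -68.4 km.
Check against SEIS-06 (with the unrounded x, y): √((x + 81.3)²+(y + 42.5)²) = 111.05 ≈ 111.06 km. ✓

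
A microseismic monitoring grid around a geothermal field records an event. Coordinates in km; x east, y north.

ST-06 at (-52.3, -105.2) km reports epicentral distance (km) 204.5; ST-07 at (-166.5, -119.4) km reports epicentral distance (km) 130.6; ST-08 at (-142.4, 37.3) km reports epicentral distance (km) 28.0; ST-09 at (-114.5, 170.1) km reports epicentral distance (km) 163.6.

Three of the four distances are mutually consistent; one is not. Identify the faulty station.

ST-06

Solve using three stations at a time. Using ST-07, ST-08, ST-09 (subtract circle equations pairwise → linear system) gives (x, y) ≈ (-146.1, 9.6).
Distances from that point to each station vs reported:
  ST-06: calculated 148.2 vs reported 204.5 → residual 56.3 km
  ST-07: calculated 130.6 vs reported 130.6 → residual 0.0 km
  ST-08: calculated 28.0 vs reported 28.0 → residual 0.0 km
  ST-09: calculated 163.6 vs reported 163.6 → residual 0.0 km
ST-07, ST-08, ST-09 are mutually consistent (residuals ≈ 0); ST-06 is off by 56.3 km.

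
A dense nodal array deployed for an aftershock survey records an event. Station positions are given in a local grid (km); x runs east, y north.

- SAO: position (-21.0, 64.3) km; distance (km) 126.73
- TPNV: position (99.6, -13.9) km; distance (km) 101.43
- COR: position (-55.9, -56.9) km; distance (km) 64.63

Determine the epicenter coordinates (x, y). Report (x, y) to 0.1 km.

x ≈ 8.7 km, y ≈ -58.9 km

Circle about each station: (x + 21.0)² + (y − 64.3)² = 126.73²; (x − 99.6)² + (y + 13.9)² = 101.43²; (x + 55.9)² + (y + 56.9)² = 64.63².
Subtracting the SAO equation from the TPNV and COR equations removes the quadratic terms:
241.2 x − 156.4 y = 11310.33
-69.8 x − 242.4 y = 13670.39
Solving the 2×2 system: x ≈ 8.7, y ≈ -58.9 km.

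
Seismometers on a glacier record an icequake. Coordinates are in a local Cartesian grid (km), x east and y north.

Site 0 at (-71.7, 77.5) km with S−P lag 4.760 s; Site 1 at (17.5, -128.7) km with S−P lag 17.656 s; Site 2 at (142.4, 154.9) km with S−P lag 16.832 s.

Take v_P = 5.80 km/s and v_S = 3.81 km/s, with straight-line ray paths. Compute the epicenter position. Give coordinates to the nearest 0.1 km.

Distance from S−P lag: d = Δt · v_P v_S / (v_P − v_S) = Δt · (5.80·3.81)/(5.80−3.81) ≈ 11.1045·Δt.
So d_Site 0 = 52.86, d_Site 1 = 196.06, d_Site 2 = 186.91 km.
Circle about each station: (x + 71.7)² + (y − 77.5)² = 52.86²; (x − 17.5)² + (y + 128.7)² = 196.06²; (x − 142.4)² + (y − 154.9)² = 186.91².
Subtracting the Site 0 equation from the Site 1 and Site 2 equations removes the quadratic terms:
178.4 x − 412.4 y = -29922.54
428.2 x + 154.8 y = 983.46
Solving the 2×2 system: x ≈ -20.7, y ≈ 63.6 km.

x ≈ -20.7 km, y ≈ 63.6 km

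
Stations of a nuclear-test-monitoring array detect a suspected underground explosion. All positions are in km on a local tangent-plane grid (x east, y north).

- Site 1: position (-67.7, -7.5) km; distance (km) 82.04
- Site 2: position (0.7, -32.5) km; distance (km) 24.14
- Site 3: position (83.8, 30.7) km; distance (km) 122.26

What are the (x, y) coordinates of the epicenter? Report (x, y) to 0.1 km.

x ≈ -1.9 km, y ≈ -56.5 km

Circle about each station: (x + 67.7)² + (y + 7.5)² = 82.04²; (x − 0.7)² + (y + 32.5)² = 24.14²; (x − 83.8)² + (y − 30.7)² = 122.26².
Subtracting the Site 1 equation from the Site 2 and Site 3 equations removes the quadratic terms:
136.8 x − 50.0 y = 2565.02
303.0 x + 76.4 y = -4891.56
Solving the 2×2 system: x ≈ -1.9, y ≈ -56.5 km.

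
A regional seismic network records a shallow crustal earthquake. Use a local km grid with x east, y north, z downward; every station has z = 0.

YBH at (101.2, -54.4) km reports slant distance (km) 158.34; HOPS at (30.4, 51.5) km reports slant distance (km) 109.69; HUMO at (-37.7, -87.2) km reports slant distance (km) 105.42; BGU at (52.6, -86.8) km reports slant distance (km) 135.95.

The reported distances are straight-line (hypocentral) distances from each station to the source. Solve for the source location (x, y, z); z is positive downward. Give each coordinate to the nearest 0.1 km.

Each station gives a sphere (x−x_i)² + (y−y_i)² + z² = d_i² (stations at z=0).
Subtracting the YBH sphere from HOPS and HUMO: z² cancels, leaving linear equations in x and y:
-141.6 x + 211.8 y = 3415.27
-277.8 x − 65.6 y = 9782.51
Solving: x ≈ -33.701, y ≈ -6.406 km (keep extra digits for the depth step; rounded: -33.7, -6.4).
Then from the YBH sphere: z² = 158.34² − (x − 101.2)² − (y + 54.4)² with x = -33.701, y = -6.406, so z ≈ 67.601 ≈ 67.6 km.

x ≈ -33.7 km, y ≈ -6.4 km, depth ≈ 67.6 km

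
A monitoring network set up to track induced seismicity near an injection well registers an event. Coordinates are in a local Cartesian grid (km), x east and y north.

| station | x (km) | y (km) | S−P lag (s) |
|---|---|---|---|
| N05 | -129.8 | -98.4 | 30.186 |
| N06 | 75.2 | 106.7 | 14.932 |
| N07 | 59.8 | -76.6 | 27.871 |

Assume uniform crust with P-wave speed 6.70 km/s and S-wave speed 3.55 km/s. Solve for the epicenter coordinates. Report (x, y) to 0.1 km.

-37.5 km east, 110.0 km north

Distance from S−P lag: d = Δt · v_P v_S / (v_P − v_S) = Δt · (6.70·3.55)/(6.70−3.55) ≈ 7.5508·Δt.
So d_N05 = 227.93, d_N06 = 112.75, d_N07 = 210.45 km.
Circle about each station: (x + 129.8)² + (y + 98.4)² = 227.93²; (x − 75.2)² + (y − 106.7)² = 112.75²; (x − 59.8)² + (y + 76.6)² = 210.45².
Subtracting pairs of circle equations eliminates x²+y² and gives linear equations (the radical axes):
410.0 x + 410.2 y = 29748.85
379.2 x + 43.6 y = -9424.12
Solving the 2×2 system: x ≈ -37.5, y ≈ 110.0 km.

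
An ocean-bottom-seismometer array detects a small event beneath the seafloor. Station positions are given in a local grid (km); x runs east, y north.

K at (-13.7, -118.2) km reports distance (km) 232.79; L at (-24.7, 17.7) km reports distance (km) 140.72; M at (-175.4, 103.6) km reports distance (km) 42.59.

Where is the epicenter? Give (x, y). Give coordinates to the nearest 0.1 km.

-157.2 km east, 65.1 km north

Circle about each station: (x + 13.7)² + (y + 118.2)² = 232.79²; (x + 24.7)² + (y − 17.7)² = 140.72²; (x + 175.4)² + (y − 103.6)² = 42.59².
Subtracting the K equation from the L and M equations removes the quadratic terms:
-22.0 x + 271.8 y = 21153.52
-323.4 x + 443.6 y = 79716.47
Solving the 2×2 system: x ≈ -157.2, y ≈ 65.1 km.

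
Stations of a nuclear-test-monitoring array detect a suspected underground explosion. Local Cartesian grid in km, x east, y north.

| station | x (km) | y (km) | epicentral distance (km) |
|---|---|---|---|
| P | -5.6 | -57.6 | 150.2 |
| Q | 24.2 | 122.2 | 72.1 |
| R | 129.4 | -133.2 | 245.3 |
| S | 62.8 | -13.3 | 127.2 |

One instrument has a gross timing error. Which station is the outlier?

Solve using three stations at a time. Using Q, R, S (subtract circle equations pairwise → linear system) gives (x, y) ≈ (95.2, 109.7).
Distances from that point to each station vs reported:
  P: calculated 195.3 vs reported 150.2 → residual 45.1 km
  Q: calculated 72.1 vs reported 72.1 → residual 0.0 km
  R: calculated 245.3 vs reported 245.3 → residual 0.0 km
  S: calculated 127.2 vs reported 127.2 → residual 0.0 km
Q, R, S are mutually consistent (residuals ≈ 0); P is off by 45.1 km.

P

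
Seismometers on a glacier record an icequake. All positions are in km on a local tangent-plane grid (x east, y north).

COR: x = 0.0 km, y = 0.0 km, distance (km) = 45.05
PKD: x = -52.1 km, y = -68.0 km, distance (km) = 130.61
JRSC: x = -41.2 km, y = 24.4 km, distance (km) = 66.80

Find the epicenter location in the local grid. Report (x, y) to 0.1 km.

(24.2, 38.0)

Circle about each station: x² + y² = 45.05²; (x + 52.1)² + (y + 68.0)² = 130.61²; (x + 41.2)² + (y − 24.4)² = 66.80².
Subtracting the COR equation from the PKD and JRSC equations removes the quadratic terms:
-104.2 x − 136.0 y = -7691.06
-82.4 x + 48.8 y = -139.94
Solving the 2×2 system: x ≈ 24.2, y ≈ 38.0 km.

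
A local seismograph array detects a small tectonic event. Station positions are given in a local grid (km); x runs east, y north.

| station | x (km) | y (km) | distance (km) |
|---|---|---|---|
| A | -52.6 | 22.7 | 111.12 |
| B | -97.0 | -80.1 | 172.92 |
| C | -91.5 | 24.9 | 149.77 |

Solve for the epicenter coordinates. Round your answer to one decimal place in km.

Circle about each station: (x + 52.6)² + (y − 22.7)² = 111.12²; (x + 97.0)² + (y + 80.1)² = 172.92²; (x + 91.5)² + (y − 24.9)² = 149.77².
Subtracting the A equation from the B and C equations removes the quadratic terms:
-88.8 x − 205.6 y = -5010.71
-77.8 x + 4.4 y = -4373.19
Solving the 2×2 system: x ≈ 56.2, y ≈ 0.1 km.

56.2 km east, 0.1 km north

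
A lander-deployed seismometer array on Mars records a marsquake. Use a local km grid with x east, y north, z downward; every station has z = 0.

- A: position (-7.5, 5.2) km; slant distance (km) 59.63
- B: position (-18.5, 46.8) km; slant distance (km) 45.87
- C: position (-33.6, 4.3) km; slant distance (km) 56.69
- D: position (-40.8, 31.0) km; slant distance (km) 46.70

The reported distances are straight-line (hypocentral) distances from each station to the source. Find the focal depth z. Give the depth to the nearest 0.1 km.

44.2 km

Each station gives a sphere (x−x_i)² + (y−y_i)² + z² = d_i² (stations at z=0).
Subtracting the A sphere from B and C: z² cancels, leaving linear equations in x and y:
-22.0 x + 83.2 y = 3900.88
-52.2 x − 1.8 y = 1406.14
Solving: x ≈ -28.296, y ≈ 39.403 km (keep extra digits for the depth step; rounded: -28.3, 39.4).
Then from the A sphere: z² = 59.63² − (x + 7.5)² − (y − 5.2)² with x = -28.296, y = 39.403, so z ≈ 44.197 ≈ 44.2 km.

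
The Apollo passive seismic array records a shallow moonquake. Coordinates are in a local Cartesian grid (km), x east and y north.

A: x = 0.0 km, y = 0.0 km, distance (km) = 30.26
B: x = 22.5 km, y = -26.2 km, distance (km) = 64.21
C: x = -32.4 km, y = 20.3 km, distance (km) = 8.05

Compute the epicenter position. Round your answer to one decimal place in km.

Circle about each station: x² + y² = 30.26²; (x − 22.5)² + (y + 26.2)² = 64.21²; (x + 32.4)² + (y − 20.3)² = 8.05².
Subtracting the A equation from the B and C equations removes the quadratic terms:
45.0 x − 52.4 y = -2014.57
-64.8 x + 40.6 y = 2312.72
Solving the 2×2 system: x ≈ -25.1, y ≈ 16.9 km.
Check against A (with the unrounded x, y): √(x²+y²) = 30.26 ≈ 30.26 km. ✓

(-25.1, 16.9)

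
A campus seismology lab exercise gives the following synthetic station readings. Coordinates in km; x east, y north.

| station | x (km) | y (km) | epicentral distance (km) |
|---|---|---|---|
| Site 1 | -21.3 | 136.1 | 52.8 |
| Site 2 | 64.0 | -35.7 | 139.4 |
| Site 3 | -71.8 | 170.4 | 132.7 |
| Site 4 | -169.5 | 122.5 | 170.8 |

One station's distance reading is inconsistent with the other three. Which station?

Solve using three stations at a time. Using Site 1, Site 2, Site 4 (subtract circle equations pairwise → linear system) gives (x, y) ≈ (-2.5, 86.8).
Distances from that point to each station vs reported:
  Site 1: calculated 52.8 vs reported 52.8 → residual 0.0 km
  Site 2: calculated 139.4 vs reported 139.4 → residual 0.0 km
  Site 3: calculated 108.6 vs reported 132.7 → residual 24.1 km
  Site 4: calculated 170.8 vs reported 170.8 → residual 0.0 km
Site 1, Site 2, Site 4 are mutually consistent (residuals ≈ 0); Site 3 is off by 24.1 km.

Site 3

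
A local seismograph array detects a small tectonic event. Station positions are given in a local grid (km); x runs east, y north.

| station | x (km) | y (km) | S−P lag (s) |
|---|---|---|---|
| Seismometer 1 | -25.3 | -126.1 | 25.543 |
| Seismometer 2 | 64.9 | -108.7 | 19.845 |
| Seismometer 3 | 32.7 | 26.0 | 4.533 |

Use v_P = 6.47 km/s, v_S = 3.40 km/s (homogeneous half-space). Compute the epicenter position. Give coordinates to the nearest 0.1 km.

Distance from S−P lag: d = Δt · v_P v_S / (v_P − v_S) = Δt · (6.47·3.40)/(6.47−3.40) ≈ 7.1655·Δt.
So d_Seismometer 1 = 183.03, d_Seismometer 2 = 142.20, d_Seismometer 3 = 32.48 km.
Circle about each station: (x + 25.3)² + (y + 126.1)² = 183.03²; (x − 64.9)² + (y + 108.7)² = 142.20²; (x − 32.7)² + (y − 26.0)² = 32.48².
Subtracting the Seismometer 1 equation from the Seismometer 2 and Seismometer 3 equations removes the quadratic terms:
180.4 x + 34.8 y = 12765.54
116.0 x + 304.2 y = 17649.02
Solving the 2×2 system: x ≈ 64.3, y ≈ 33.5 km.
Check against Seismometer 1 (with the unrounded x, y): √((x + 25.3)²+(y + 126.1)²) = 183.03 ≈ 183.03 km. ✓

(64.3, 33.5)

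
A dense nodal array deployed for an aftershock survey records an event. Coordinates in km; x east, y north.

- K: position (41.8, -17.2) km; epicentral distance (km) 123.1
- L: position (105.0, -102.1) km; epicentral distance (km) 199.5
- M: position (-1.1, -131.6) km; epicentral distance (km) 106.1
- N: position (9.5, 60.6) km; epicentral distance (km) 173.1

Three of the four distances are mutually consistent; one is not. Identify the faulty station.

Solve using three stations at a time. Using L, M, N (subtract circle equations pairwise → linear system) gives (x, y) ≈ (-93.1, -78.8).
Distances from that point to each station vs reported:
  K: calculated 148.3 vs reported 123.1 → residual 25.2 km
  L: calculated 199.5 vs reported 199.5 → residual 0.0 km
  M: calculated 106.1 vs reported 106.1 → residual 0.0 km
  N: calculated 173.1 vs reported 173.1 → residual 0.0 km
L, M, N are mutually consistent (residuals ≈ 0); K is off by 25.2 km.

K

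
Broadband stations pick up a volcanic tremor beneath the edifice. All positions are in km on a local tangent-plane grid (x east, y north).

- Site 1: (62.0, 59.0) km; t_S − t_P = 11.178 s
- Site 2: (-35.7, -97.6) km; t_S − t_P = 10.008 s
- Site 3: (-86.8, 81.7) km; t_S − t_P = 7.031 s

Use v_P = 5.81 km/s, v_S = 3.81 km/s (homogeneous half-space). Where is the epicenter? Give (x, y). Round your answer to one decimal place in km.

Distance from S−P lag: d = Δt · v_P v_S / (v_P − v_S) = Δt · (5.81·3.81)/(5.81−3.81) ≈ 11.0681·Δt.
So d_Site 1 = 123.72, d_Site 2 = 110.77, d_Site 3 = 77.82 km.
Circle about each station: (x − 62.0)² + (y − 59.0)² = 123.72²; (x + 35.7)² + (y + 97.6)² = 110.77²; (x + 86.8)² + (y − 81.7)² = 77.82².
Subtracting pairs of circle equations eliminates x²+y² and gives linear equations (the radical axes):
-195.4 x − 313.2 y = 6511.90
-297.6 x + 45.4 y = 16134.82
Solving the 2×2 system: x ≈ -52.4, y ≈ 11.9 km.

-52.4 km east, 11.9 km north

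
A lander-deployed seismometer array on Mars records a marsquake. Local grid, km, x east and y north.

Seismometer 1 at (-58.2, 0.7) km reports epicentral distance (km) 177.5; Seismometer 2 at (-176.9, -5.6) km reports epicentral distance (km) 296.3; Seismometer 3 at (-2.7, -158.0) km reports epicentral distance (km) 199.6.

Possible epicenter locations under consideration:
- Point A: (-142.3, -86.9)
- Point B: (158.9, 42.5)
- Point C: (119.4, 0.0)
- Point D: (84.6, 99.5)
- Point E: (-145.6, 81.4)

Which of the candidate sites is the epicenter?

Point C

For each candidate, compare |candidate − station| to the reported distance:
Point A: residuals Seismometer 1 56.1, Seismometer 2 207.9, Seismometer 3 42.9 → max 207.9 km
Point B: residuals Seismometer 1 43.6, Seismometer 2 42.9, Seismometer 3 57.9 → max 57.9 km
Point C: residuals Seismometer 1 0.1, Seismometer 2 0.1, Seismometer 3 0.1 → max 0.1 km
Point D: residuals Seismometer 1 3.9, Seismometer 2 14.5, Seismometer 3 72.3 → max 72.3 km
Point E: residuals Seismometer 1 58.5, Seismometer 2 203.8, Seismometer 3 79.2 → max 203.8 km
Only Point C has all residuals ≈ 0.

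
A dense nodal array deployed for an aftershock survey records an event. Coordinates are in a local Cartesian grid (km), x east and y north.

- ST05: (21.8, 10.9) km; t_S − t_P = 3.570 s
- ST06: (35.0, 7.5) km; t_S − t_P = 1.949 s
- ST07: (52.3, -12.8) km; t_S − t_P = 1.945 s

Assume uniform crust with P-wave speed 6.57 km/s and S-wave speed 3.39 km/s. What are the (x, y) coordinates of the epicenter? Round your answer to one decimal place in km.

Distance from S−P lag: d = Δt · v_P v_S / (v_P − v_S) = Δt · (6.57·3.39)/(6.57−3.39) ≈ 7.0039·Δt.
So d_ST05 = 25.00, d_ST06 = 13.65, d_ST07 = 13.62 km.
Circle about each station: (x − 21.8)² + (y − 10.9)² = 25.00²; (x − 35.0)² + (y − 7.5)² = 13.65²; (x − 52.3)² + (y + 12.8)² = 13.62².
Subtracting the ST05 equation from the ST06 and ST07 equations removes the quadratic terms:
26.4 x − 6.8 y = 1125.88
61.0 x − 47.4 y = 2744.58
Solving the 2×2 system: x ≈ 41.5, y ≈ -4.5 km.

41.5 km east, -4.5 km north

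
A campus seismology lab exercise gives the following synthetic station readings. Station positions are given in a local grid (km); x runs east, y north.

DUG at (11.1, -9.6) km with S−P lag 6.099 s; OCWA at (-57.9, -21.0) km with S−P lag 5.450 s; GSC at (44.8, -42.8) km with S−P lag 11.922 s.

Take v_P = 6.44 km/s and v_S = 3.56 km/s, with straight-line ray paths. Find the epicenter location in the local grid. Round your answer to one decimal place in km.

Distance from S−P lag: d = Δt · v_P v_S / (v_P − v_S) = Δt · (6.44·3.56)/(6.44−3.56) ≈ 7.9606·Δt.
So d_DUG = 48.55, d_OCWA = 43.39, d_GSC = 94.91 km.
Circle about each station: (x − 11.1)² + (y + 9.6)² = 48.55²; (x + 57.9)² + (y + 21.0)² = 43.39²; (x − 44.8)² + (y + 42.8)² = 94.91².
Subtracting the DUG equation from the OCWA and GSC equations removes the quadratic terms:
-138.0 x − 22.8 y = 4052.45
67.4 x − 66.4 y = -3027.30
Solving the 2×2 system: x ≈ -31.6, y ≈ 13.5 km.

-31.6 km east, 13.5 km north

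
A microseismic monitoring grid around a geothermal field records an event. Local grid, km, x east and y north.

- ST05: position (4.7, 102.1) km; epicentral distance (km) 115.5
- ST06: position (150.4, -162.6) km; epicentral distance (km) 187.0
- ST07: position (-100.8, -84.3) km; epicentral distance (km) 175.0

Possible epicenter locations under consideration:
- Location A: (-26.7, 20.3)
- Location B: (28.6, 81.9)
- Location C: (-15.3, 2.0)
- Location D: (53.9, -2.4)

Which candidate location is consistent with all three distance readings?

Location D

For each candidate, compare |candidate − station| to the reported distance:
Location A: residuals ST05 27.9, ST06 67.6, ST07 46.8 → max 67.6 km
Location B: residuals ST05 84.2, ST06 86.2, ST07 35.6 → max 86.2 km
Location C: residuals ST05 13.4, ST06 46.6, ST07 53.5 → max 53.5 km
Location D: residuals ST05 0.0, ST06 0.0, ST07 0.0 → max 0.0 km
Only Location D has all residuals ≈ 0.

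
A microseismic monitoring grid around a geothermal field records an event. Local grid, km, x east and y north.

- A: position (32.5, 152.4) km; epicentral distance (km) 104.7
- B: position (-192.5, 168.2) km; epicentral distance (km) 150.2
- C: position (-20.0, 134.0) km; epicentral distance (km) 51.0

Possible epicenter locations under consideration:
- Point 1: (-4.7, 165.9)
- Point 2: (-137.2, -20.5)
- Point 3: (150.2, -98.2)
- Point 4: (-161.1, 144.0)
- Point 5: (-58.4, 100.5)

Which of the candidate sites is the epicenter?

Point 5

For each candidate, compare |candidate − station| to the reported distance:
Point 1: residuals A 65.1, B 37.6, C 15.6 → max 65.1 km
Point 2: residuals A 137.6, B 46.4, C 142.9 → max 142.9 km
Point 3: residuals A 172.2, B 283.9, C 236.9 → max 283.9 km
Point 4: residuals A 89.1, B 110.6, C 90.5 → max 110.6 km
Point 5: residuals A 0.0, B 0.0, C 0.0 → max 0.0 km
Only Point 5 has all residuals ≈ 0.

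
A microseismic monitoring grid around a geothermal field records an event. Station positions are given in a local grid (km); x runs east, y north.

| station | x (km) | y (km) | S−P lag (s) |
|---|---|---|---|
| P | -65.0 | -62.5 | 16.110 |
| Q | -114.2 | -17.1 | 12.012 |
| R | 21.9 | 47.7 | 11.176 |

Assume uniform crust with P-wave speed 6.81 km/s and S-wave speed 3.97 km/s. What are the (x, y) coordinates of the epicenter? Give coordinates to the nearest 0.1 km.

Distance from S−P lag: d = Δt · v_P v_S / (v_P − v_S) = Δt · (6.81·3.97)/(6.81−3.97) ≈ 9.5196·Δt.
So d_P = 153.36, d_Q = 114.35, d_R = 106.39 km.
Circle about each station: (x + 65.0)² + (y + 62.5)² = 153.36²; (x + 114.2)² + (y + 17.1)² = 114.35²; (x − 21.9)² + (y − 47.7)² = 106.39².
Subtracting the P equation from the Q and R equations removes the quadratic terms:
-98.4 x + 90.8 y = 15646.17
173.8 x + 220.4 y = 6824.11
Solving the 2×2 system: x ≈ -75.5, y ≈ 90.5 km.

-75.5 km east, 90.5 km north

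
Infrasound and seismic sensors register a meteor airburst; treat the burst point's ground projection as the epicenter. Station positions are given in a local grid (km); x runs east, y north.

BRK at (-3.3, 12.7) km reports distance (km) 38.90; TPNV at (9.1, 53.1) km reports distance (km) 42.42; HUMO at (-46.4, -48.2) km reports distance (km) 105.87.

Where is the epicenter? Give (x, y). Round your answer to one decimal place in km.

(35.0, 19.5)

Circle about each station: (x + 3.3)² + (y − 12.7)² = 38.90²; (x − 9.1)² + (y − 53.1)² = 42.42²; (x + 46.4)² + (y + 48.2)² = 105.87².
Subtracting the BRK equation from the TPNV and HUMO equations removes the quadratic terms:
24.8 x + 80.8 y = 2443.99
-86.2 x − 121.8 y = -5391.23
Solving the 2×2 system: x ≈ 35.0, y ≈ 19.5 km.
Check against BRK (with the unrounded x, y): √((x + 3.3)²+(y − 12.7)²) = 38.87 ≈ 38.90 km. ✓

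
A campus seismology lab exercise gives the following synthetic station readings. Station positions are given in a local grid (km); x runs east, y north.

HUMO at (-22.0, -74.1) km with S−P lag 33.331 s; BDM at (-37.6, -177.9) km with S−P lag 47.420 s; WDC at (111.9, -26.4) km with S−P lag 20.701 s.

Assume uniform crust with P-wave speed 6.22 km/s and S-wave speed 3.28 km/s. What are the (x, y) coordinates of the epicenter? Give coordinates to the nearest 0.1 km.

(108.0, 117.2)

Distance from S−P lag: d = Δt · v_P v_S / (v_P − v_S) = Δt · (6.22·3.28)/(6.22−3.28) ≈ 6.9393·Δt.
So d_HUMO = 231.29, d_BDM = 329.06, d_WDC = 143.65 km.
Circle about each station: (x + 22.0)² + (y + 74.1)² = 231.29²; (x + 37.6)² + (y + 177.9)² = 329.06²; (x − 111.9)² + (y + 26.4)² = 143.65².
Subtracting the HUMO equation from the BDM and WDC equations removes the quadratic terms:
-31.2 x − 207.6 y = -27698.06
267.8 x + 95.4 y = 40103.50
Solving the 2×2 system: x ≈ 108.0, y ≈ 117.2 km.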